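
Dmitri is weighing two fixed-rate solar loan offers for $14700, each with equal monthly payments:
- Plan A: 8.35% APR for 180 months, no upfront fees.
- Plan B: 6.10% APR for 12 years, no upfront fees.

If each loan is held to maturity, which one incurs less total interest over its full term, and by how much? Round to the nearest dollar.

Plan B by $5,058

Plan A: at 8.35% the monthly rate is 0.0069583, so the payment is 14,700 × 0.0069583 / (1 − 1.0069583^−180) = $143.47.
Total interest on Plan A = 180 × $143.47 − $14,700 = $11,124.60.
Plan B: monthly rate = 6.1%/12 = 0.0050833; payment = 14,700 × 0.0050833 / (1 − (1+0.0050833)^−144) = $144.21.
Total interest on Plan B = 144 × $144.21 − $14,700 = $6,066.24.
Plan B is lower by $5,058.36.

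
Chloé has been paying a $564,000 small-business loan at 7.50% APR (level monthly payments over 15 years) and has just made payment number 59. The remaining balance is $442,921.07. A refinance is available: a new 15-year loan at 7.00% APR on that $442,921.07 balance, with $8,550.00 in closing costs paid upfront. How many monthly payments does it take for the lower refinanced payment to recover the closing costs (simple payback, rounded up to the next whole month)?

7 months

Current payment = 564,000 × 7.5%/12 / (1 − (1+0.0062500)^−180) = $5,228.35.
Refinanced payment = 442,921.07 × 0.0058333 / (1 − (1+0.0058333)^−180) = $3,981.10.
Monthly savings = $5,228.35 − $3,981.10 = $1,247.25.
Break-even = $8,550.00 / $1,247.25 = 6.86 → 7 months.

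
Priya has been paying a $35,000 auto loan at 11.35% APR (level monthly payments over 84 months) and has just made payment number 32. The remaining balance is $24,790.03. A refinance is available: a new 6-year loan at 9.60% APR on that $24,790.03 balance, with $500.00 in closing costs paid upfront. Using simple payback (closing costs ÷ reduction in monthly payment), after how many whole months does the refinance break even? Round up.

4 months

Current payment = 35,000 × 11.35%/12 / (1 − (1+0.0094583)^−84) = $605.75.
Refinanced payment = 24,790.03 × 0.0080000 / (1 − (1+0.0080000)^−72) = $454.27.
Monthly savings = $605.75 − $454.27 = $151.48.
Break-even = $500.00 / $151.48 = 3.30 → 4 months.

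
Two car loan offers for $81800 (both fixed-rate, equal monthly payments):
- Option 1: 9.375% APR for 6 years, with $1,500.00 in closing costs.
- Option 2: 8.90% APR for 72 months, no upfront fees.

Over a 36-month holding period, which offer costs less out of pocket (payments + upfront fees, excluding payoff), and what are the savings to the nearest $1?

Option 2 by $2,196

Option 1: at 9.375% the monthly rate is 0.0078125, so the payment is 81,800 × 0.0078125 / (1 − 1.0078125^−72) = $1,489.76.
Option 2: monthly rate = 8.9%/12 = 0.0074167; payment = 81,800 × 0.0074167 / (1 − (1+0.0074167)^−72) = $1,470.43.
Over 36 months: Option 1 costs 36 × $1,489.76 + $1,500.00 = $55,131.36; Option 2 costs 36 × $1,470.43 = $52,935.48.
Option 2 is cheaper by $55,131.36 − $52,935.48 = $2,195.88.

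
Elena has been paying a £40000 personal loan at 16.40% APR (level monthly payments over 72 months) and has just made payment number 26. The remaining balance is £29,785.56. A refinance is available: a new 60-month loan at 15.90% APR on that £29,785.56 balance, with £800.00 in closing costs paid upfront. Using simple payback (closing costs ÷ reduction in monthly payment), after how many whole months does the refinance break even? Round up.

Current payment = 40,000 × 16.4%/12 / (1 − (1+0.0136667)^−72) = £876.51.
Refinanced payment = 29,785.56 × 0.0132500 / (1 − (1+0.0132500)^−60) = £722.75.
Monthly savings = £876.51 − £722.75 = £153.76.
Break-even = £800.00 / £153.76 = 5.20 → 6 months.

6 months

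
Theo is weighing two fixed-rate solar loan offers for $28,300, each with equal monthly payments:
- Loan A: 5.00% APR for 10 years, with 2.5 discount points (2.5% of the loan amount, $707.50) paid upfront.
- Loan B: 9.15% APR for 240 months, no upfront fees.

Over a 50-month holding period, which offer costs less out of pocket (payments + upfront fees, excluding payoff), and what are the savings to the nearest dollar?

Loan A: at 5.00% the monthly rate is 0.0041667, so the payment is 28,300 × 0.0041667 / (1 − 1.0041667^−120) = $300.17.
Loan B: monthly rate = 9.15%/12 = 0.0076250; payment = 28,300 × 0.0076250 / (1 − (1+0.0076250)^−240) = $257.36.
Over 50 months: Loan A costs 50 × $300.17 + $707.50 = $15,716.00; Loan B costs 50 × $257.36 = $12,868.00.
Loan B is cheaper by $15,716.00 − $12,868.00 = $2,848.00.

Loan B by $2,848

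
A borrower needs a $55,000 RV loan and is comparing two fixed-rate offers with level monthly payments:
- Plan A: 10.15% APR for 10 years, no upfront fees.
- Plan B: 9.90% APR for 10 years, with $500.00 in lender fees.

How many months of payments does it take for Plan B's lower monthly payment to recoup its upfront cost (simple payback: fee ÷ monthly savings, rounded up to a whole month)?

66 months

Plan A: at 10.15% the monthly rate is 0.0084583, so the payment is 55,000 × 0.0084583 / (1 − 1.0084583^−120) = $731.41.
Plan B: at 9.90% the monthly rate is 0.0082500, so the payment is 55,000 × 0.0082500 / (1 − 1.0082500^−120) = $723.79.
Monthly savings = $731.41 − $723.79 = $7.62.
Break-even = $500.00 / $7.62 = 65.62 → 66 months.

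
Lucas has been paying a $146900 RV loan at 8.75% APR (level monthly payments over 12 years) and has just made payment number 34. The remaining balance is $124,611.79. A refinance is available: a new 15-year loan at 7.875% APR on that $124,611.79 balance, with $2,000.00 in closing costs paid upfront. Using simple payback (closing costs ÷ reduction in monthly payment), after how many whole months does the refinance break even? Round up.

Current payment = 146,900 × 8.75%/12 / (1 − (1+0.0072917)^−144) = $1,651.15.
Refinanced payment = 124,611.79 × 0.0065625 / (1 − (1+0.0065625)^−180) = $1,181.88.
Monthly savings = $1,651.15 − $1,181.88 = $469.27.
Break-even = $2,000.00 / $469.27 = 4.26 → 5 months.

5 months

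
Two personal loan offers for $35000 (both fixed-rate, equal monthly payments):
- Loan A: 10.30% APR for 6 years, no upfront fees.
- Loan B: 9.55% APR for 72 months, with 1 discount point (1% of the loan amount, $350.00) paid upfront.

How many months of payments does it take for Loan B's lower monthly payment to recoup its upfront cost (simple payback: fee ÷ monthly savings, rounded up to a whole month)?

Loan A: at 10.30% the monthly rate is 0.0085833, so the payment is 35,000 × 0.0085833 / (1 − 1.0085833^−72) = $653.71.
Loan B: at 9.55% the monthly rate is 0.0079583, so the payment is 35,000 × 0.0079583 / (1 − 1.0079583^−72) = $640.49.
Monthly savings = $653.71 − $640.49 = $13.22.
Break-even = $350.00 / $13.22 = 26.48 → 27 months.

27 months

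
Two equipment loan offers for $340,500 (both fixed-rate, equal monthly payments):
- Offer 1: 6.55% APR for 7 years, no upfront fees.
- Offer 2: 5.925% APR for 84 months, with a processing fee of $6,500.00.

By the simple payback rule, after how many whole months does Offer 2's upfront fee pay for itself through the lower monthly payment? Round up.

64 months

Offer 1: monthly rate = 6.55%/12 = 0.0054583; payment = 340,500 × 0.0054583 / (1 − (1+0.0054583)^−84) = $5,064.48.
Offer 2: at 5.925% the monthly rate is 0.0049375, so the payment is 340,500 × 0.0049375 / (1 − 1.0049375^−84) = $4,961.98.
Monthly savings = $5,064.48 − $4,961.98 = $102.50.
Break-even = $6,500.00 / $102.50 = 63.41 → 64 months.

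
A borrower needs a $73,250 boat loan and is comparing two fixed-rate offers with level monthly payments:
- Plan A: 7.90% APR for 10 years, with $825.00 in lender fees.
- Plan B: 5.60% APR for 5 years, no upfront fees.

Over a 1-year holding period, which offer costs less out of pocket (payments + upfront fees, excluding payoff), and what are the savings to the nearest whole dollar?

Plan A: at 7.90% the monthly rate is 0.0065833, so the payment is 73,250 × 0.0065833 / (1 − 1.0065833^−120) = $884.86.
Plan B: at 5.60% the monthly rate is 0.0046667, so the payment is 73,250 × 0.0046667 / (1 − 1.0046667^−60) = $1,402.54.
Over 12 months: Plan A costs 12 × $884.86 + $825.00 = $11,443.32; Plan B costs 12 × $1,402.54 = $16,830.48.
Plan A is cheaper by $16,830.48 − $11,443.32 = $5,387.16.

Plan A by $5,387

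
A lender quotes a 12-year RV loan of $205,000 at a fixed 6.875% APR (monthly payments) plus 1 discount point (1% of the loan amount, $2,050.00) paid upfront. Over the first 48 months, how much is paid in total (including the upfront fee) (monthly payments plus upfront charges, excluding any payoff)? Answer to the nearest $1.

At 6.875% the monthly rate is 0.0057292, so the payment is 205,000 × 0.0057292 / (1 − 1.0057292^−144) = $2,094.55.
Total outlay = 48 × $2,094.55 + $2,050.00 = $102,588.40.

$102,588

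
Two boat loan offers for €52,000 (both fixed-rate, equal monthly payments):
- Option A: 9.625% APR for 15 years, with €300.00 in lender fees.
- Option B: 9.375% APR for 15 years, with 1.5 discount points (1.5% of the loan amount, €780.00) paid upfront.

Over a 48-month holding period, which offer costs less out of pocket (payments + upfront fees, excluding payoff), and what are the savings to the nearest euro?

Option A by €103

Option A: at 9.625% the monthly rate is 0.0080208, so the payment is 52,000 × 0.0080208 / (1 − 1.0080208^−180) = €546.93.
Option B: at 9.375% the monthly rate is 0.0078125, so the payment is 52,000 × 0.0078125 / (1 − 1.0078125^−180) = €539.08.
Over 48 months: Option A costs 48 × €546.93 + €300.00 = €26,552.64; Option B costs 48 × €539.08 + €780.00 = €26,655.84.
Option A is cheaper by €26,655.84 − €26,552.64 = €103.20.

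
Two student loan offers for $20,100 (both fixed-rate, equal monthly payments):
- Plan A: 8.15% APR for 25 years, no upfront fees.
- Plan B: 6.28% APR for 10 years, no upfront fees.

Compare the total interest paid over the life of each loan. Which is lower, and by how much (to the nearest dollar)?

Plan B by $20,023

Plan A: at 8.15% the monthly rate is 0.0067917, so the payment is 20,100 × 0.0067917 / (1 − 1.0067917^−300) = $157.14.
Total interest on Plan A = 300 × $157.14 − $20,100 = $27,042.00.
Plan B: at 6.28% the monthly rate is 0.0052333, so the payment is 20,100 × 0.0052333 / (1 − 1.0052333^−120) = $225.99.
Total interest on Plan B = 120 × $225.99 − $20,100 = $7,018.80.
Plan B is lower by $20,023.20.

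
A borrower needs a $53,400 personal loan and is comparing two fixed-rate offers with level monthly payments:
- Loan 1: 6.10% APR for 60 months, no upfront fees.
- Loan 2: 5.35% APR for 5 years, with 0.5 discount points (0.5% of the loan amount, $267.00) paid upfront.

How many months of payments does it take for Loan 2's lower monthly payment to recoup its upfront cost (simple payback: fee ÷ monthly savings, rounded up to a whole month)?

15 months

Loan 1: monthly rate = 6.1%/12 = 0.0050833; payment = 53,400 × 0.0050833 / (1 − (1+0.0050833)^−60) = $1,034.86.
Loan 2: at 5.35% the monthly rate is 0.0044583, so the payment is 53,400 × 0.0044583 / (1 − 1.0044583^−60) = $1,016.31.
Monthly savings = $1,034.86 − $1,016.31 = $18.55.
Break-even = $267.00 / $18.55 = 14.39 → 15 months.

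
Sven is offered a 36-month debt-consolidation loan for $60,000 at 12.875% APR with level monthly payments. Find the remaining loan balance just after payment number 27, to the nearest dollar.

$17,225

With monthly rate i = 12.875%/12 = 0.0107292, the balance after k of n payments is P · [(1+i)^n − (1+i)^k] / [(1+i)^n − 1].
(1+0.0107292)^36 = 1.46842828 and (1+0.0107292)^27 = 1.33395001, so the balance is 60,000 × (1.46842828 − 1.33395001) / (1.46842828 − 1) = $17,225.04.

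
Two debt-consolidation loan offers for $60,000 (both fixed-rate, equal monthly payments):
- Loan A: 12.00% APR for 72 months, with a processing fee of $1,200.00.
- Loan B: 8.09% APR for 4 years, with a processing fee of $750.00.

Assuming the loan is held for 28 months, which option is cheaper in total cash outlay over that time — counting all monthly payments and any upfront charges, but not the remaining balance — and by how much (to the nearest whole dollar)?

Loan A by $7,790

Loan A: monthly rate = 12%/12 = 0.0100000; payment = 60,000 × 0.0100000 / (1 − (1+0.0100000)^−72) = $1,173.01.
Loan B: monthly rate = 8.09%/12 = 0.0067417; payment = 60,000 × 0.0067417 / (1 − (1+0.0067417)^−48) = $1,467.31.
Over 28 months: Loan A costs 28 × $1,173.01 + $1,200.00 = $34,044.28; Loan B costs 28 × $1,467.31 + $750.00 = $41,834.68.
Loan A is cheaper by $41,834.68 − $34,044.28 = $7,790.40.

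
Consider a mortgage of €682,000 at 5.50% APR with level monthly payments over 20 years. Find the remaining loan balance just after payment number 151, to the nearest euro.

With monthly rate i = 5.5%/12 = 0.0045833, the balance after k of n payments is P · [(1+i)^n − (1+i)^k] / [(1+i)^n − 1].
(1+0.0045833)^240 = 2.99662556 and (1+0.0045833)^151 = 1.99471691, so the balance is 682,000 × (2.99662556 − 1.99471691) / (2.99662556 − 1) = €342,228.27.

€342,228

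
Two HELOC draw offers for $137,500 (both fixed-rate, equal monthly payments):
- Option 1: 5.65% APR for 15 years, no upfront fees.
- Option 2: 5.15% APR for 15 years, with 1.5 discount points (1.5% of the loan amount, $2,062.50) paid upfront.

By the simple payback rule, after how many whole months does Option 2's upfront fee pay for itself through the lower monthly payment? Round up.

57 months

Option 1: at 5.65% the monthly rate is 0.0047083, so the payment is 137,500 × 0.0047083 / (1 − 1.0047083^−180) = $1,134.46.
Option 2: monthly rate = 5.15%/12 = 0.0042917; payment = 137,500 × 0.0042917 / (1 − (1+0.0042917)^−180) = $1,098.12.
Monthly savings = $1,134.46 − $1,098.12 = $36.34.
Break-even = $2,062.50 / $36.34 = 56.76 → 57 months.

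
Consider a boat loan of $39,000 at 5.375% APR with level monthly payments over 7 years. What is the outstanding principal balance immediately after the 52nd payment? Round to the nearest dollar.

With monthly rate i = 5.375%/12 = 0.0044792, the balance after k of n payments is P · [(1+i)^n − (1+i)^k] / [(1+i)^n − 1].
(1+0.0044792)^84 = 1.45558789 and (1+0.0044792)^52 = 1.26161997, so the balance is 39,000 × (1.45558789 − 1.26161997) / (1.45558789 − 1) = $16,604.37.

$16,604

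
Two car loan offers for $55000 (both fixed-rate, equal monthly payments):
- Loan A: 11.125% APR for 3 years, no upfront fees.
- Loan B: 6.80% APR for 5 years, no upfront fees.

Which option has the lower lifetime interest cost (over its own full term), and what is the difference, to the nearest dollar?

Loan A by $93

Loan A: monthly rate = 11.125%/12 = 0.0092708; payment = 55,000 × 0.0092708 / (1 − (1+0.0092708)^−36) = $1,803.89.
Total interest on Loan A = 36 × $1,803.89 − $55,000 = $9,940.04.
Loan B: monthly rate = 6.8%/12 = 0.0056667; payment = 55,000 × 0.0056667 / (1 − (1+0.0056667)^−60) = $1,083.88.
Total interest on Loan B = 60 × $1,083.88 − $55,000 = $10,032.80.
Loan A is lower by $92.76.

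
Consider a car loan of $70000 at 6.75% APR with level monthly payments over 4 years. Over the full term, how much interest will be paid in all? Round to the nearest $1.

Monthly rate = 6.75%/12 = 0.0056250; payment = 70,000 × 0.0056250 / (1 − (1+0.0056250)^−48) = $1,668.13.
Total paid = 48 × $1,668.13 = $80,070.24; interest = $80,070.24 − $70,000 = $10,070.24.

$10,070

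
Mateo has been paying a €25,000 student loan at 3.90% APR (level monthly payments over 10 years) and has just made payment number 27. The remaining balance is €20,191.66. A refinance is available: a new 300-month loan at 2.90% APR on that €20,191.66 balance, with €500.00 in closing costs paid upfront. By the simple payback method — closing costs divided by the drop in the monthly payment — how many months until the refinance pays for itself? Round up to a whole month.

Current payment = 25,000 × 3.9%/12 / (1 − (1+0.0032500)^−120) = €251.93.
Refinanced payment = 20,191.66 × 0.0024167 / (1 − (1+0.0024167)^−300) = €94.70.
Monthly savings = €251.93 − €94.70 = €157.23.
Break-even = €500.00 / €157.23 = 3.18 → 4 months.

4 months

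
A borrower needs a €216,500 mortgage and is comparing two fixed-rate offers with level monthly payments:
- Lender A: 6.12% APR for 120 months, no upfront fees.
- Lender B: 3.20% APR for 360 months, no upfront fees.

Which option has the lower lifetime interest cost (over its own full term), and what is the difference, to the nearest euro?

Lender A: monthly rate = 6.12%/12 = 0.0051000; payment = 216,500 × 0.0051000 / (1 − (1+0.0051000)^−120) = €2,416.66.
Total interest on Lender A = 120 × €2,416.66 − €216,500 = €73,499.20.
Lender B: monthly rate = 3.2%/12 = 0.0026667; payment = 216,500 × 0.0026667 / (1 − (1+0.0026667)^−360) = €936.29.
Total interest on Lender B = 360 × €936.29 − €216,500 = €120,564.40.
Lender A is lower by €47,065.20.

Lender A by €47,065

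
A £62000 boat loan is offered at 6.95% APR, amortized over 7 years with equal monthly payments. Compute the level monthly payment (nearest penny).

£934.23

Monthly rate = 6.95%/12 = 0.0057917; payment = 62,000 × 0.0057917 / (1 − (1+0.0057917)^−84) = £934.23.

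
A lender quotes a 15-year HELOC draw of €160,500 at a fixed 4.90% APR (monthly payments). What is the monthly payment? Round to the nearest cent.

At 4.90% the monthly rate is 0.0040833, so the payment is 160,500 × 0.0040833 / (1 − 1.0040833^−180) = €1,260.88.

€1,260.88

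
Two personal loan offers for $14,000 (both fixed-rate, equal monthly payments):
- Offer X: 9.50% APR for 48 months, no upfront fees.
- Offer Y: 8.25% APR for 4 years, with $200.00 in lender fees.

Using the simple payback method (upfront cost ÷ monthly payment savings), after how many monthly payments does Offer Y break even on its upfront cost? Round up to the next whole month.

Offer X: at 9.50% the monthly rate is 0.0079167, so the payment is 14,000 × 0.0079167 / (1 − 1.0079167^−48) = $351.72.
Offer Y: at 8.25% the monthly rate is 0.0068750, so the payment is 14,000 × 0.0068750 / (1 − 1.0068750^−48) = $343.43.
Monthly savings = $351.72 − $343.43 = $8.29.
Break-even = $200.00 / $8.29 = 24.13 → 25 months.

25 months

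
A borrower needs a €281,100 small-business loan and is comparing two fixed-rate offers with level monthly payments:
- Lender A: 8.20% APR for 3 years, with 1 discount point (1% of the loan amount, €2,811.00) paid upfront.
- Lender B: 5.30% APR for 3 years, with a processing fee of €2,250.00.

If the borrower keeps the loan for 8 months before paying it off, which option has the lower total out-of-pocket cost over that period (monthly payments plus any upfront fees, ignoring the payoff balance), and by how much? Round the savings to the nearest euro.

Lender B by €3,536

Lender A: monthly rate = 8.2%/12 = 0.0068333; payment = 281,100 × 0.0068333 / (1 − (1+0.0068333)^−36) = €8,834.61.
Lender B: monthly rate = 5.3%/12 = 0.0044167; payment = 281,100 × 0.0044167 / (1 − (1+0.0044167)^−36) = €8,462.73.
Over 8 months: Lender A costs 8 × €8,834.61 + €2,811.00 = €73,487.88; Lender B costs 8 × €8,462.73 + €2,250.00 = €69,951.84.
Lender B is cheaper by €73,487.88 − €69,951.84 = €3,536.04.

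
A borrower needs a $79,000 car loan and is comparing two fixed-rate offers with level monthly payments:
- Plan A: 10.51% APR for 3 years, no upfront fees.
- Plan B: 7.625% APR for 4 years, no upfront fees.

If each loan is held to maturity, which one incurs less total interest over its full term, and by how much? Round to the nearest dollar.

Plan B by $543

Plan A: monthly rate = 10.51%/12 = 0.0087583; payment = 79,000 × 0.0087583 / (1 − (1+0.0087583)^−36) = $2,568.07.
Total interest on Plan A = 36 × $2,568.07 − $79,000 = $13,450.52.
Plan B: at 7.625% the monthly rate is 0.0063542, so the payment is 79,000 × 0.0063542 / (1 − 1.0063542^−48) = $1,914.75.
Total interest on Plan B = 48 × $1,914.75 − $79,000 = $12,908.00.
Plan B is lower by $542.52.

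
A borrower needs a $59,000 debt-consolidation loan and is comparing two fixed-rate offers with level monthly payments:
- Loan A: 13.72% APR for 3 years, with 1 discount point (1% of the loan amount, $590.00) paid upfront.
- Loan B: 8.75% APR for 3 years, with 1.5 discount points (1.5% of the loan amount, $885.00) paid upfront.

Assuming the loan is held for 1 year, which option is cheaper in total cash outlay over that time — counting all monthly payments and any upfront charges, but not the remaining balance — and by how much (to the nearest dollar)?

Loan B by $1,375

Loan A: at 13.72% the monthly rate is 0.0114333, so the payment is 59,000 × 0.0114333 / (1 − 1.0114333^−36) = $2,008.47.
Loan B: at 8.75% the monthly rate is 0.0072917, so the payment is 59,000 × 0.0072917 / (1 − 1.0072917^−36) = $1,869.33.
Over 12 months: Loan A costs 12 × $2,008.47 + $590.00 = $24,691.64; Loan B costs 12 × $1,869.33 + $885.00 = $23,316.96.
Loan B is cheaper by $24,691.64 − $23,316.96 = $1,374.68.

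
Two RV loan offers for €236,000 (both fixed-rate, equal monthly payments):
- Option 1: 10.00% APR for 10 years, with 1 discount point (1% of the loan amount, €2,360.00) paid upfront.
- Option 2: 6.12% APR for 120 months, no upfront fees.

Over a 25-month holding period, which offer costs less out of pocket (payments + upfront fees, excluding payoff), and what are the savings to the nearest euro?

Option 1: at 10.00% the monthly rate is 0.0083333, so the payment is 236,000 × 0.0083333 / (1 − 1.0083333^−120) = €3,118.76.
Option 2: monthly rate = 6.12%/12 = 0.0051000; payment = 236,000 × 0.0051000 / (1 − (1+0.0051000)^−120) = €2,634.33.
Over 25 months: Option 1 costs 25 × €3,118.76 + €2,360.00 = €80,329.00; Option 2 costs 25 × €2,634.33 = €65,858.25.
Option 2 is cheaper by €80,329.00 − €65,858.25 = €14,470.75.

Option 2 by €14,471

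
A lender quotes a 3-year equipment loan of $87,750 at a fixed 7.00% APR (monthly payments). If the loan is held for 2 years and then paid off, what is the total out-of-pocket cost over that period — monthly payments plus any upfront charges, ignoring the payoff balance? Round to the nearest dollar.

At 7.00% the monthly rate is 0.0058333, so the payment is 87,750 × 0.0058333 / (1 − 1.0058333^−36) = $2,709.47.
Total outlay = 24 × $2,709.47 = $65,027.28.

$65,027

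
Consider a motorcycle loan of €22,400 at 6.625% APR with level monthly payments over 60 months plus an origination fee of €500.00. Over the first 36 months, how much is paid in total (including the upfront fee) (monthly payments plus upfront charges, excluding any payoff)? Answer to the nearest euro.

€16,325

Monthly rate = 6.625%/12 = 0.0055208; payment = 22,400 × 0.0055208 / (1 − (1+0.0055208)^−60) = €439.59.
Total outlay = 36 × €439.59 + €500.00 = €16,325.24.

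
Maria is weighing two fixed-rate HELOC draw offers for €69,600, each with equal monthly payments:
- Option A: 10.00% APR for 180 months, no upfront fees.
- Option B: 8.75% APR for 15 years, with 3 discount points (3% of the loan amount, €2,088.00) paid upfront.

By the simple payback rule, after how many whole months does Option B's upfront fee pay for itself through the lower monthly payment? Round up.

Option A: at 10.00% the monthly rate is 0.0083333, so the payment is 69,600 × 0.0083333 / (1 − 1.0083333^−180) = €747.93.
Option B: at 8.75% the monthly rate is 0.0072917, so the payment is 69,600 × 0.0072917 / (1 − 1.0072917^−180) = €695.62.
Monthly savings = €747.93 − €695.62 = €52.31.
Break-even = €2,088.00 / €52.31 = 39.92 → 40 months.

40 months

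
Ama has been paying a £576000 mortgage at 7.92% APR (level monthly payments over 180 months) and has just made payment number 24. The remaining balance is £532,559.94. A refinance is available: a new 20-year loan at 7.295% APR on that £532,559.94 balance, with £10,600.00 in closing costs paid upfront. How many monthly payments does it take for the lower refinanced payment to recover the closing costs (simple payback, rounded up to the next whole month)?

Current payment = 576,000 × 7.92%/12 / (1 − (1+0.0066000)^−180) = £5,477.99.
Refinanced payment = 532,559.94 × 0.0060792 / (1 − (1+0.0060792)^−240) = £4,223.76.
Monthly savings = £5,477.99 − £4,223.76 = £1,254.23.
Break-even = £10,600.00 / £1,254.23 = 8.45 → 9 months.

9 months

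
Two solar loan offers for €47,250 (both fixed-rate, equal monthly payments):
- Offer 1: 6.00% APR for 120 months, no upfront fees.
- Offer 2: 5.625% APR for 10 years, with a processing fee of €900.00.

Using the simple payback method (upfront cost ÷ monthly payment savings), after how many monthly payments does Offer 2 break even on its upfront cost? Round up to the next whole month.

102 months

Offer 1: at 6.00% the monthly rate is 0.0050000, so the payment is 47,250 × 0.0050000 / (1 − 1.0050000^−120) = €524.57.
Offer 2: monthly rate = 5.625%/12 = 0.0046875; payment = 47,250 × 0.0046875 / (1 − (1+0.0046875)^−120) = €515.72.
Monthly savings = €524.57 − €515.72 = €8.85.
Break-even = €900.00 / €8.85 = 101.69 → 102 months.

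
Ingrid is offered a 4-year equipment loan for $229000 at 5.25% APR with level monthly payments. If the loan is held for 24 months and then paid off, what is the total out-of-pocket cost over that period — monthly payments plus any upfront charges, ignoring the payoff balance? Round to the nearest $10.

At 5.25% the monthly rate is 0.0043750, so the payment is 229,000 × 0.0043750 / (1 − 1.0043750^−48) = $5,299.68.
Total outlay = 24 × $5,299.68 = $127,192.32.

$127,190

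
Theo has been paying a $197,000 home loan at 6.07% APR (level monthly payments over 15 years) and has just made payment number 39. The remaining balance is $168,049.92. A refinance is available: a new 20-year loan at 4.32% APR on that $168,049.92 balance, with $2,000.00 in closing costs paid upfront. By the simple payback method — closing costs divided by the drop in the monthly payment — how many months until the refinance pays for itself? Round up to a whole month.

Current payment = 197,000 × 6.07%/12 / (1 − (1+0.0050583)^−180) = $1,669.86.
Refinanced payment = 168,049.92 × 0.0036000 / (1 − (1+0.0036000)^−240) = $1,046.91.
Monthly savings = $1,669.86 − $1,046.91 = $622.95.
Break-even = $2,000.00 / $622.95 = 3.21 → 4 months.

4 months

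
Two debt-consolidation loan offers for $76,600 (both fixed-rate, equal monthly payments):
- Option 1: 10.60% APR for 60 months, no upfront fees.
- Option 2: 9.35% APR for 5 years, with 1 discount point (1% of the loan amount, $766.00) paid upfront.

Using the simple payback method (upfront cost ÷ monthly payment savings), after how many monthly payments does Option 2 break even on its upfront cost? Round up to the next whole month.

Option 1: monthly rate = 10.6%/12 = 0.0088333; payment = 76,600 × 0.0088333 / (1 − (1+0.0088333)^−60) = $1,650.23.
Option 2: monthly rate = 9.35%/12 = 0.0077917; payment = 76,600 × 0.0077917 / (1 − (1+0.0077917)^−60) = $1,603.13.
Monthly savings = $1,650.23 − $1,603.13 = $47.10.
Break-even = $766.00 / $47.10 = 16.26 → 17 months.

17 months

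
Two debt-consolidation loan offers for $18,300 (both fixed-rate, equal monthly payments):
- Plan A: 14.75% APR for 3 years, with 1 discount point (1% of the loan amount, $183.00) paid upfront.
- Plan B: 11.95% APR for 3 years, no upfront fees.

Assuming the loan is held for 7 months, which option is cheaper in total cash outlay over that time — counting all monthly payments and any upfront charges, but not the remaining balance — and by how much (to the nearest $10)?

Plan A: at 14.75% the monthly rate is 0.0122917, so the payment is 18,300 × 0.0122917 / (1 − 1.0122917^−36) = $632.14.
Plan B: monthly rate = 11.95%/12 = 0.0099583; payment = 18,300 × 0.0099583 / (1 − (1+0.0099583)^−36) = $607.38.
Over 7 months: Plan A costs 7 × $632.14 + $183.00 = $4,607.98; Plan B costs 7 × $607.38 = $4,251.66.
Plan B is cheaper by $4,607.98 − $4,251.66 = $356.32.

Plan B by $360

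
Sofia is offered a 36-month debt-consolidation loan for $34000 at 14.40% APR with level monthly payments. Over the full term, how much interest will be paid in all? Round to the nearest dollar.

At 14.40% the monthly rate is 0.0120000, so the payment is 34,000 × 0.0120000 / (1 − 1.0120000^−36) = $1,168.66.
Total paid = 36 × $1,168.66 = $42,071.76; interest = $42,071.76 − $34,000 = $8,071.76.

$8,072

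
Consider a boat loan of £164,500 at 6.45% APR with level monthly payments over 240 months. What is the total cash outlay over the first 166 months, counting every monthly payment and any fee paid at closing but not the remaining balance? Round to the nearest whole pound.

£202,791

Monthly rate = 6.45%/12 = 0.0053750; payment = 164,500 × 0.0053750 / (1 − (1+0.0053750)^−240) = £1,221.63.
Total outlay = 166 × £1,221.63 = £202,790.58.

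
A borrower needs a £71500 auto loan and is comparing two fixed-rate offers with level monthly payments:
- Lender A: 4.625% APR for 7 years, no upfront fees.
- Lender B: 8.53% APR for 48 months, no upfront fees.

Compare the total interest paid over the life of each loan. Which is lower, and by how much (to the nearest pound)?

Lender A: at 4.625% the monthly rate is 0.0038542, so the payment is 71,500 × 0.0038542 / (1 − 1.0038542^−84) = £998.02.
Total interest on Lender A = 84 × £998.02 − £71,500 = £12,333.68.
Lender B: monthly rate = 8.53%/12 = 0.0071083; payment = 71,500 × 0.0071083 / (1 − (1+0.0071083)^−48) = £1,763.37.
Total interest on Lender B = 48 × £1,763.37 − £71,500 = £13,141.76.
Lender A is lower by £808.08.

Lender A by £808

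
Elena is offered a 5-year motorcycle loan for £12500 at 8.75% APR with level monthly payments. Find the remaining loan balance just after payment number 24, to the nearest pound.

£8,142

With monthly rate i = 8.75%/12 = 0.0072917, the balance after k of n payments is P · [(1+i)^n − (1+i)^k] / [(1+i)^n − 1].
(1+0.0072917)^60 = 1.54637373 and (1+0.0072917)^24 = 1.19049009, so the balance is 12,500 × (1.54637373 − 1.19049009) / (1.54637373 − 1) = £8,141.95.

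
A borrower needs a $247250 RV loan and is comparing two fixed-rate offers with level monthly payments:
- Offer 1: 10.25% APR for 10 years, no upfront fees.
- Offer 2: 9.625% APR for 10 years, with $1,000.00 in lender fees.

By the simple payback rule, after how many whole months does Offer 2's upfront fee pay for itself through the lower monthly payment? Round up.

Offer 1: monthly rate = 10.25%/12 = 0.0085417; payment = 247,250 × 0.0085417 / (1 − (1+0.0085417)^−120) = $3,301.75.
Offer 2: at 9.625% the monthly rate is 0.0080208, so the payment is 247,250 × 0.0080208 / (1 − 1.0080208^−120) = $3,216.30.
Monthly savings = $3,301.75 − $3,216.30 = $85.45.
Break-even = $1,000.00 / $85.45 = 11.70 → 12 months.

12 months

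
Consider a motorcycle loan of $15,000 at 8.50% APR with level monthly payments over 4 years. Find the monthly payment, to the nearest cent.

At 8.50% the monthly rate is 0.0070833, so the payment is 15,000 × 0.0070833 / (1 − 1.0070833^−48) = $369.72.

$369.72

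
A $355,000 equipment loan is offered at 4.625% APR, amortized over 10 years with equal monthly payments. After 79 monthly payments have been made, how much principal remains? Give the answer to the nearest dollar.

With monthly rate i = 4.625%/12 = 0.0038542, the balance after k of n payments is P · [(1+i)^n − (1+i)^k] / [(1+i)^n − 1].
(1+0.0038542)^120 = 1.58662800 and (1+0.0038542)^79 = 1.35512529, so the balance is 355,000 × (1.58662800 − 1.35512529) / (1.58662800 − 1) = $140,094.68.

$140,095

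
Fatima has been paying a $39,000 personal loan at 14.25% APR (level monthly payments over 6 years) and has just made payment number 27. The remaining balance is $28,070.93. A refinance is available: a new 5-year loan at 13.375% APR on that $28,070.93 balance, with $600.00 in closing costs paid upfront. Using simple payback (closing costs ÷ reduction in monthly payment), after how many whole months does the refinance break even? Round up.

4 months

Current payment = 39,000 × 14.25%/12 / (1 − (1+0.0118750)^−72) = $808.85.
Refinanced payment = 28,070.93 × 0.0111458 / (1 − (1+0.0111458)^−60) = $644.10.
Monthly savings = $808.85 − $644.10 = $164.75.
Break-even = $600.00 / $164.75 = 3.64 → 4 months.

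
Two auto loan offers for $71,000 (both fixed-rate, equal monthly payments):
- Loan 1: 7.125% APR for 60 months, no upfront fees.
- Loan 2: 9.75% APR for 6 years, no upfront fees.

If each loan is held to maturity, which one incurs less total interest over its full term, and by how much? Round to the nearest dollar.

Loan 1 by $9,456

Loan 1: at 7.125% the monthly rate is 0.0059375, so the payment is 71,000 × 0.0059375 / (1 − 1.0059375^−60) = $1,410.08.
Total interest on Loan 1 = 60 × $1,410.08 − $71,000 = $13,604.80.
Loan 2: at 9.75% the monthly rate is 0.0081250, so the payment is 71,000 × 0.0081250 / (1 − 1.0081250^−72) = $1,306.40.
Total interest on Loan 2 = 72 × $1,306.40 − $71,000 = $23,060.80.
Loan 1 is lower by $9,456.00.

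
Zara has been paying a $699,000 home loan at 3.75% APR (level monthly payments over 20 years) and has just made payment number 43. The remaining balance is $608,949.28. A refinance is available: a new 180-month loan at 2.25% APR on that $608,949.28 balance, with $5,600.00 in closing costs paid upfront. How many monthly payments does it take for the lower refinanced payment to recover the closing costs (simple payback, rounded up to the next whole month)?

37 months

Current payment = 699,000 × 3.75%/12 / (1 − (1+0.0031250)^−240) = $4,144.29.
Refinanced payment = 608,949.28 × 0.0018750 / (1 − (1+0.0018750)^−180) = $3,989.13.
Monthly savings = $4,144.29 − $3,989.13 = $155.16.
Break-even = $5,600.00 / $155.16 = 36.09 → 37 months.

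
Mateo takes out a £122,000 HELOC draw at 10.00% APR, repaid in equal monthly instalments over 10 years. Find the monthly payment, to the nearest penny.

At 10.00% the monthly rate is 0.0083333, so the payment is 122,000 × 0.0083333 / (1 − 1.0083333^−120) = £1,612.24.

£1,612.24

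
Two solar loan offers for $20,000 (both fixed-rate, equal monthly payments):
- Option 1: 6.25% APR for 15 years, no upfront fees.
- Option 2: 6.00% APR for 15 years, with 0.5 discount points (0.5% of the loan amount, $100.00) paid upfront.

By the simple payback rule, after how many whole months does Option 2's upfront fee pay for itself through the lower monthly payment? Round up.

37 months

Option 1: monthly rate = 6.25%/12 = 0.0052083; payment = 20,000 × 0.0052083 / (1 − (1+0.0052083)^−180) = $171.48.
Option 2: monthly rate = 6%/12 = 0.0050000; payment = 20,000 × 0.0050000 / (1 − (1+0.0050000)^−180) = $168.77.
Monthly savings = $171.48 − $168.77 = $2.71.
Break-even = $100.00 / $2.71 = 36.90 → 37 months.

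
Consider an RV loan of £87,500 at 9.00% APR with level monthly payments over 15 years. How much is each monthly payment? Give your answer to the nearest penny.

Monthly rate = 9%/12 = 0.0075000; payment = 87,500 × 0.0075000 / (1 − (1+0.0075000)^−180) = £887.48.

£887.48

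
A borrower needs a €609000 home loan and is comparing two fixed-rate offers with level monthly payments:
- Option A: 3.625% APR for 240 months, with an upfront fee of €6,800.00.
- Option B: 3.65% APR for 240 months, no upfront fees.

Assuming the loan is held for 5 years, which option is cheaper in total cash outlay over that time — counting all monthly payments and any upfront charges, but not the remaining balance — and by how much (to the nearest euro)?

Option B by €6,327

Option A: at 3.625% the monthly rate is 0.0030208, so the payment is 609,000 × 0.0030208 / (1 − 1.0030208^−240) = €3,571.20.
Option B: monthly rate = 3.65%/12 = 0.0030417; payment = 609,000 × 0.0030417 / (1 − (1+0.0030417)^−240) = €3,579.08.
Over 60 months: Option A costs 60 × €3,571.20 + €6,800.00 = €221,072.00; Option B costs 60 × €3,579.08 = €214,744.80.
Option B is cheaper by €221,072.00 − €214,744.80 = €6,327.20.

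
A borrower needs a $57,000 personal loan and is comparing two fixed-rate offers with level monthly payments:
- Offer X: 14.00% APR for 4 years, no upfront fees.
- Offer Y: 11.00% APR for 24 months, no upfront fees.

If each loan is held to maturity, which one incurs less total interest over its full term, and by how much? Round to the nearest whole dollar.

Offer Y by $11,006

Offer X: at 14.00% the monthly rate is 0.0116667, so the payment is 57,000 × 0.0116667 / (1 − 1.0116667^−48) = $1,557.61.
Total interest on Offer X = 48 × $1,557.61 − $57,000 = $17,765.28.
Offer Y: at 11.00% the monthly rate is 0.0091667, so the payment is 57,000 × 0.0091667 / (1 − 1.0091667^−24) = $2,656.65.
Total interest on Offer Y = 24 × $2,656.65 − $57,000 = $6,759.60.
Offer Y is lower by $11,005.68.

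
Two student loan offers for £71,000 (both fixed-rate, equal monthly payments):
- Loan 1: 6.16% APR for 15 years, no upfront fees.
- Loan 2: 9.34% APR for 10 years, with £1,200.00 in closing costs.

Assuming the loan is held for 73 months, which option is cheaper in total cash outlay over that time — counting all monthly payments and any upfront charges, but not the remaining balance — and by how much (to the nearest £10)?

Loan 1: at 6.16% the monthly rate is 0.0051333, so the payment is 71,000 × 0.0051333 / (1 − 1.0051333^−180) = £605.29.
Loan 2: monthly rate = 9.34%/12 = 0.0077833; payment = 71,000 × 0.0077833 / (1 − (1+0.0077833)^−120) = £912.51.
Over 73 months: Loan 1 costs 73 × £605.29 = £44,186.17; Loan 2 costs 73 × £912.51 + £1,200.00 = £67,813.23.
Loan 1 is cheaper by £67,813.23 − £44,186.17 = £23,627.06.

Loan 1 by £23,630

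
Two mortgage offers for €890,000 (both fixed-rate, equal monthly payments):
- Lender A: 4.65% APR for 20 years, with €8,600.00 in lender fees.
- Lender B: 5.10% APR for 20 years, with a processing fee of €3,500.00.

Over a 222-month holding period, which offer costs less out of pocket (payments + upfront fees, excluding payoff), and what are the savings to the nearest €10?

Lender A by €43,740

Lender A: at 4.65% the monthly rate is 0.0038750, so the payment is 890,000 × 0.0038750 / (1 − 1.0038750^−240) = €5,702.90.
Lender B: monthly rate = 5.1%/12 = 0.0042500; payment = 890,000 × 0.0042500 / (1 − (1+0.0042500)^−240) = €5,922.88.
Over 222 months: Lender A costs 222 × €5,702.90 + €8,600.00 = €1,274,643.80; Lender B costs 222 × €5,922.88 + €3,500.00 = €1,318,379.36.
Lender A is cheaper by €1,318,379.36 − €1,274,643.80 = €43,735.56.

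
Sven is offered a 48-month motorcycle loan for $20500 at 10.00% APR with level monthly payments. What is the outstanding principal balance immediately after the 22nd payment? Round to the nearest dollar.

$12,109

With monthly rate i = 10%/12 = 0.0083333, the balance after k of n payments is P · [(1+i)^n − (1+i)^k] / [(1+i)^n − 1].
(1+0.0083333)^48 = 1.48935410 and (1+0.0083333)^22 = 1.20030256, so the balance is 20,500 × (1.48935410 − 1.20030256) / (1.48935410 − 1) = $12,108.93.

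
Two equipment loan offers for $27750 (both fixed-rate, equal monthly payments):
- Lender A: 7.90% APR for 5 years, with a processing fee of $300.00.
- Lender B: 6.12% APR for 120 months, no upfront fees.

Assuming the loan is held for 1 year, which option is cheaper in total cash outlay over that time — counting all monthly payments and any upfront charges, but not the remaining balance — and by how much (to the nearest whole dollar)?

Lender A: monthly rate = 7.9%/12 = 0.0065833; payment = 27,750 × 0.0065833 / (1 − (1+0.0065833)^−60) = $561.34.
Lender B: at 6.12% the monthly rate is 0.0051000, so the payment is 27,750 × 0.0051000 / (1 − 1.0051000^−120) = $309.76.
Over 12 months: Lender A costs 12 × $561.34 + $300.00 = $7,036.08; Lender B costs 12 × $309.76 = $3,717.12.
Lender B is cheaper by $7,036.08 − $3,717.12 = $3,318.96.

Lender B by $3,319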